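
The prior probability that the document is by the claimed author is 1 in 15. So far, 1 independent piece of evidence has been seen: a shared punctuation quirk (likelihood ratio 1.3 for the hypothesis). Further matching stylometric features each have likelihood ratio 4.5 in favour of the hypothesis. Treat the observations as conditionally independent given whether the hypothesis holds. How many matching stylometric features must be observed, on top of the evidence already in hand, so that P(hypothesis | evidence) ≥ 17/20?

3

Prior odds = (1/15)/(14/15) = 1/14.
Bayes factor of the evidence already in hand = 1.3.
Odds after that evidence = (1/14) × 1.3 = 13/140.
Target odds = 0.85/0.15 = 17/3.
Need 4.5ⁿ ≥ 17/3 ÷ (13/140) = 2380/39.
4.5² = 20.25 falls short of 2380/39 but 4.5³ = 91.125 reaches it, so n = 3.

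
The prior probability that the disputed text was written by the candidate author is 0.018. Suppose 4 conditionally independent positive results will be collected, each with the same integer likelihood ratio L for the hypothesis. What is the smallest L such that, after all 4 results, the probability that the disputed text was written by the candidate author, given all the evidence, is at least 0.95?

6

Prior odds = 0.018/0.982 = 9/491.
Target odds = 0.95/0.05 = 19.
Need L⁴ ≥ 19 ÷ (9/491) = 9329/9.
5⁴ = 625 < 9329/9 ≤ 1296 = 6⁴, so L = 6.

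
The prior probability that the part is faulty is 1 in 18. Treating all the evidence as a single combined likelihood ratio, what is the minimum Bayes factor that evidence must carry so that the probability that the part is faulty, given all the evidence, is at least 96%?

408

Prior odds = (1/18)/(17/18) = 1/17.
Target odds = 0.96/0.04 = 24.
Required Bayes factor = 24 ÷ (1/17) = 408.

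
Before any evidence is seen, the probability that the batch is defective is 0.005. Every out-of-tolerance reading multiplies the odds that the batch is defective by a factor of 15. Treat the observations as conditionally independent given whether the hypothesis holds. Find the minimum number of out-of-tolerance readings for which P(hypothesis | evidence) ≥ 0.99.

4

Prior odds = 0.005/0.995 = 1/199.
Likelihood ratio per out-of-tolerance reading = 15.
Target posterior odds = 0.99/0.01 = 99.
Need (1/199) × 15ⁿ ≥ 99, i.e. 15ⁿ ≥ 19701.
15³ = 3375 falls short of 19701 but 15⁴ = 50625 reaches it, so n = 4.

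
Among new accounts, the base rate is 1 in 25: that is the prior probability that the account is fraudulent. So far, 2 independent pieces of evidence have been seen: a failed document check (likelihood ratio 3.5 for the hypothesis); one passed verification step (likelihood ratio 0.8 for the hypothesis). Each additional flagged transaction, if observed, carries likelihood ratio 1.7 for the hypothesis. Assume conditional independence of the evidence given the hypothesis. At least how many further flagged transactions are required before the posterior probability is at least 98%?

12

Prior odds = 0.04/0.96 = 1/24.
Combined Bayes factor of the evidence already in hand = 3.5 × 0.8 = 2.8.
Odds after that evidence = (1/24) × 2.8 = 7/60.
Target odds = 0.98/0.02 = 49.
Need 1.7ⁿ ≥ 49 ÷ (7/60) = 420.
1.7¹¹ ≈342.719 falls short of 420 but 1.7¹² ≈582.622 reaches it, so n = 12.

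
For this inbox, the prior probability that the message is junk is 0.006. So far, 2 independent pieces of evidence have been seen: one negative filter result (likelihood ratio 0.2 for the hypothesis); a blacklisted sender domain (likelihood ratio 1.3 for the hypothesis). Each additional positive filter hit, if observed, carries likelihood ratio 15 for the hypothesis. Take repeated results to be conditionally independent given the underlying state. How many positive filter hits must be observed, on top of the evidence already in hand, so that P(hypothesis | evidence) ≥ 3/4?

Prior odds = 0.006/0.994 = 3/497.
Combined Bayes factor of the evidence already in hand = 0.2 × 1.3 = 0.26.
Odds after that evidence = (3/497) × 0.26 = 39/24850.
Target odds = 0.75/0.25 = 3.
Need 15ⁿ ≥ 3 ÷ (39/24850) = 24850/13.
15² = 225 falls short of 24850/13 but 15³ = 3375 reaches it, so n = 3.

3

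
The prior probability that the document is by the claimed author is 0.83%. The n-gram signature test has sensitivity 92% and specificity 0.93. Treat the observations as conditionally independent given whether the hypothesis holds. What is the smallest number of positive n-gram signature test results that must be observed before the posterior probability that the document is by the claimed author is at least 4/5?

3

Prior odds = 0.0083/0.9917 = 83/9917.
False-positive rate = 1 − 0.93 = 0.07; likelihood ratio of a positive = 0.92/0.07 = 92/7.
Target odds: 0.8 ÷ 0.2 = 4.
Require (92/7)ⁿ ≥ 4 ÷ (83/9917) = 39668/83.
(92/7)² = 8464/49 falls short of 39668/83 but (92/7)³ = 778688/343 reaches it, so n = 3.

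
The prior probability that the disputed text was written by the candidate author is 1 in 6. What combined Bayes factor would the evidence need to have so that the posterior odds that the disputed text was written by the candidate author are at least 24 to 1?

120

Prior odds = (1/6)/(5/6) = 0.2.
Target odds = 24.
Required Bayes factor = 24 ÷ 0.2 = 120.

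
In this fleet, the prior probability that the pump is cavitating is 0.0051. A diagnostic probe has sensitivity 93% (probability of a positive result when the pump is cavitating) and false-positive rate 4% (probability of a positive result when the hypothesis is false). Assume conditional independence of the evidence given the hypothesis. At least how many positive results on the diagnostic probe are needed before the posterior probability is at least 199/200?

4

Prior odds = 0.0051/0.9949 = 51/9949.
Likelihood ratio of a positive result = 0.93/0.04 = 23.25.
Target posterior odds = 0.995/0.005 = 199.
Require 23.25ⁿ ≥ 199 ÷ (51/9949) = 1979851/51.
23.25³ = 804357/64 falls short of 1979851/51 but 23.25⁴ = 74805201/256 reaches it, so n = 4.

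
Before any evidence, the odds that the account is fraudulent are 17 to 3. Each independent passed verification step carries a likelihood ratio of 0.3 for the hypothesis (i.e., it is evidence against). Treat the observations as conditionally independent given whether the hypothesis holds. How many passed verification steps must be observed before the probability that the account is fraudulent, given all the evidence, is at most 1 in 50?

Prior odds = 17/3.
Likelihood ratio per passed verification step = 0.3.
Target posterior odds = 0.02/0.98 = 1/49.
Need (17/3) × 0.3ⁿ ≤ 1/49, i.e. 0.3ⁿ ≤ 3/833.
0.3⁴ = 0.0081 is still above 3/833 but 0.3⁵ = 243/100000 is at or below it, so n = 5.

5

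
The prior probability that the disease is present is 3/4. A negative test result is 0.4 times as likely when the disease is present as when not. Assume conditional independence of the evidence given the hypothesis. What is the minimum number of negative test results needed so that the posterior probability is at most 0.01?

Prior odds = 0.75/0.25 = 3.
Likelihood ratio per negative test result = 0.4.
Target posterior odds = 0.01/0.99 = 1/99.
Require 0.4ⁿ ≤ 1/99 ÷ 3 = 1/297.
0.4⁶ = 64/15625 is still above 1/297 but 0.4⁷ = 128/78125 is at or below it, so n = 7.

7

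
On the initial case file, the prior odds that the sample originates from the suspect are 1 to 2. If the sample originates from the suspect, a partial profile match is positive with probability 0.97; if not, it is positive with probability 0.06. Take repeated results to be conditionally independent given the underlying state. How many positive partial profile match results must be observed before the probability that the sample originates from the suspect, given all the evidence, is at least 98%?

Prior odds = 0.5.
Likelihood ratio of a positive = 0.97/0.06 = 97/6.
Target posterior odds = 0.98/0.02 = 49.
Require (97/6)ⁿ ≥ 49 ÷ 0.5 = 98.
(97/6)¹ = 97/6 falls short of 98 but (97/6)² = 9409/36 reaches it, so n = 2.

2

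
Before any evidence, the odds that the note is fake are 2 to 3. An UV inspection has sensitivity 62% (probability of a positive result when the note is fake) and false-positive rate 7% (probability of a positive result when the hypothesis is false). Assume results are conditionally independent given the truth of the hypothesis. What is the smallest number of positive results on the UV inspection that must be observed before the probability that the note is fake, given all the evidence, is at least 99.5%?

3

Prior odds = 2/3.
Likelihood ratio of a positive result = 0.62/0.07 = 62/7.
Target posterior odds = 0.995/0.005 = 199.
Need (2/3) × (62/7)ⁿ ≥ 199, i.e. (62/7)ⁿ ≥ 298.5.
(62/7)² = 3844/49 falls short of 298.5 but (62/7)³ = 238328/343 reaches it, so n = 3.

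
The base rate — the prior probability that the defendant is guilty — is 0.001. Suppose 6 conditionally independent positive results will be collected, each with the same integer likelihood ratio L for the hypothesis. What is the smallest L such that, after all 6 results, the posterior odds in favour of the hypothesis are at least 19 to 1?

6

Prior odds = 0.001/0.999 = 1/999.
Target odds = 19.
Need L⁶ ≥ 19 ÷ (1/999) = 18981.
5⁶ = 15625 < 18981 ≤ 46656 = 6⁶, so L = 6.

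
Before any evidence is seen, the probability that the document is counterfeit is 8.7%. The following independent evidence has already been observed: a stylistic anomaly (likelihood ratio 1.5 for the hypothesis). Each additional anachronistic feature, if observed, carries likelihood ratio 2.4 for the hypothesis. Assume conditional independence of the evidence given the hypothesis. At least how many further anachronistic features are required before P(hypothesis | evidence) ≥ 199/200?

Prior odds = 0.087/0.913 = 87/913.
Bayes factor of the evidence already in hand = 1.5.
Odds after that evidence = (87/913) × 1.5 = 261/1826.
Target odds = 0.995/0.005 = 199.
Need 2.4ⁿ ≥ 199 ÷ (261/1826) = 363374/261.
2.4⁸ = 429981696/390625 falls short of 363374/261 but 2.4⁹ ≈2641.81 reaches it, so n = 9.

9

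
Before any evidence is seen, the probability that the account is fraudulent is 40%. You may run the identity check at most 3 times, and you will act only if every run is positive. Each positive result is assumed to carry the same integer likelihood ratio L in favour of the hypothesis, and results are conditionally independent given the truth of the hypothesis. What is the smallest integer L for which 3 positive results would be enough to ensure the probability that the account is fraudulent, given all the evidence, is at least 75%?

Prior odds = 0.4/0.6 = 2/3.
Target odds = 0.75/0.25 = 3.
Need L³ ≥ 3 ÷ (2/3) = 4.5.
1³ = 1 < 4.5 ≤ 8 = 2³, so L = 2.

2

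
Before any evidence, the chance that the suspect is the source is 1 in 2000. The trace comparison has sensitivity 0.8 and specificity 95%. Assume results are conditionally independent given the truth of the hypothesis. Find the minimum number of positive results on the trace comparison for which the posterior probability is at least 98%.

Prior odds: 0.0005 ÷ 0.9995 = 1/1999.
False-positive rate = 1 − 0.95 = 0.05; likelihood ratio of a positive = 0.8/0.05 = 16.
Target odds: 0.98 ÷ 0.02 = 49.
Need (1/1999) × 16ⁿ ≥ 49, i.e. 16ⁿ ≥ 97951.
16⁴ = 65536 falls short of 97951 but 16⁵ = 1048576 reaches it, so n = 5.

5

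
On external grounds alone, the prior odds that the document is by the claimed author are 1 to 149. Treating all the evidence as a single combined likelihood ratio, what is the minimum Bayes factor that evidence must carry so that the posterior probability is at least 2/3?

Prior odds = 1/149.
Target odds = (2/3)/(1/3) = 2.
Required Bayes factor = 2 ÷ (1/149) = 298.

298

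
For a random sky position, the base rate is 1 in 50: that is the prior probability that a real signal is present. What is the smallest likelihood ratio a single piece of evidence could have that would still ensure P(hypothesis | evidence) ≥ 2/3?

98

Prior odds = 0.02/0.98 = 1/49.
Target odds = (2/3)/(1/3) = 2.
Required Bayes factor = 2 ÷ (1/49) = 98.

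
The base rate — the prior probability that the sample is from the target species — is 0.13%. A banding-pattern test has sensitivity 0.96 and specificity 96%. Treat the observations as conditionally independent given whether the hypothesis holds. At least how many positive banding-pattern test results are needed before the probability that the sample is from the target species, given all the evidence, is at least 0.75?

3

Prior odds = 0.0013/0.9987 = 13/9987.
False-positive rate = 1 − 0.96 = 0.04; likelihood ratio of a positive = 0.96/0.04 = 24.
Target posterior odds = 0.75/0.25 = 3.
Need (13/9987) × 24ⁿ ≥ 3, i.e. 24ⁿ ≥ 29961/13.
24² = 576 falls short of 29961/13 but 24³ = 13824 reaches it, so n = 3.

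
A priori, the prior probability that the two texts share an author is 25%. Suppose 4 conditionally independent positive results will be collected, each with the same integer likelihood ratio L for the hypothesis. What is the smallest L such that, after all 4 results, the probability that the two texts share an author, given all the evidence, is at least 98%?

4

Prior odds = 0.25/0.75 = 1/3.
Target odds = 0.98/0.02 = 49.
Need L⁴ ≥ 49 ÷ (1/3) = 147.
3⁴ = 81 < 147 ≤ 256 = 4⁴, so L = 4.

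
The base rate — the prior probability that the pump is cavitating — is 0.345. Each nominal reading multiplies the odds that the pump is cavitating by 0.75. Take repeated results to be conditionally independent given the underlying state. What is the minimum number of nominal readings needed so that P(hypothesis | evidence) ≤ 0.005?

17

Prior odds: 0.345 ÷ 0.655 = 69/131.
Likelihood ratio per nominal reading = 0.75.
Target posterior odds = 0.005/0.995 = 1/199.
Require 0.75ⁿ ≤ 1/199 ÷ (69/131) = 131/13731.
0.75¹⁶ ≈0.0100226 is still above 131/13731 but 0.75¹⁷ ≈0.00751695 is at or below it, so n = 17.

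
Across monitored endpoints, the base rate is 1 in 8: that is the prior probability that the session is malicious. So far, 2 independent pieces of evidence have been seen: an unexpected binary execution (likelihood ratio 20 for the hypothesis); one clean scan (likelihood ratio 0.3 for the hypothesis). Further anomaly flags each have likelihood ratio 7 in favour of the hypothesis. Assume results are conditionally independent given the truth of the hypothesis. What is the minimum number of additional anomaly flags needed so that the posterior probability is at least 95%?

Prior odds = 0.125/0.875 = 1/7.
Combined Bayes factor of the evidence already in hand = 20 × 0.3 = 6.
Odds after that evidence = (1/7) × 6 = 6/7.
Target odds = 0.95/0.05 = 19.
Need 7ⁿ ≥ 19 ÷ (6/7) = 133/6.
7¹ = 7 falls short of 133/6 but 7² = 49 reaches it, so n = 2.

2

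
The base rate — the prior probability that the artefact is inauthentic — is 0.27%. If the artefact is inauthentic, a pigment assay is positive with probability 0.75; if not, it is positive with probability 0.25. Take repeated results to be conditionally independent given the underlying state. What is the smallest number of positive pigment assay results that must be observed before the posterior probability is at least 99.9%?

Prior odds = 0.0027/0.9973 = 27/9973.
Likelihood ratio of a positive = 0.75/0.25 = 3.
Target posterior odds = 0.999/0.001 = 999.
Require 3ⁿ ≥ 999 ÷ (27/9973) = 369001.
3¹¹ = 177147 falls short of 369001 but 3¹² = 531441 reaches it, so n = 12.

12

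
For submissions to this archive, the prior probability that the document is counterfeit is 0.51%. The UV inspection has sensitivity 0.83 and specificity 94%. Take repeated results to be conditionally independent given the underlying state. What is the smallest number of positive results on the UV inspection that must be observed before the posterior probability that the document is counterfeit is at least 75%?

3

Prior odds = 0.0051/0.9949 = 51/9949.
False-positive rate = 1 − 0.94 = 0.06; likelihood ratio of a positive = 0.83/0.06 = 83/6.
Target odds: 0.75 ÷ 0.25 = 3.
Need (51/9949) × (83/6)ⁿ ≥ 3, i.e. (83/6)ⁿ ≥ 9949/17.
(83/6)² = 6889/36 falls short of 9949/17 but (83/6)³ = 571787/216 reaches it, so n = 3.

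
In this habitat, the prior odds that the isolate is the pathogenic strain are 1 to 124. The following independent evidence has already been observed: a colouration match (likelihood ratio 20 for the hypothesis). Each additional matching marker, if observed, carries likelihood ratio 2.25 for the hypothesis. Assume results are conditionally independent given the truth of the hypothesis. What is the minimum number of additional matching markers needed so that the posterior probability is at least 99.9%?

Prior odds = 1/124.
Bayes factor of the evidence already in hand = 20.
Odds after that evidence = (1/124) × 20 = 5/31.
Target odds = 0.999/0.001 = 999.
Need 2.25ⁿ ≥ 999 ÷ (5/31) = 6193.8.
2.25¹⁰ ≈3325.26 falls short of 6193.8 but 2.25¹¹ ≈7481.83 reaches it, so n = 11.

11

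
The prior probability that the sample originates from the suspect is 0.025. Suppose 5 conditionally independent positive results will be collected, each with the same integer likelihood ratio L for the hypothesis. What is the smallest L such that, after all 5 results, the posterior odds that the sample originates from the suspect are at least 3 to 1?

Prior odds = 0.025/0.975 = 1/39.
Target odds = 3.
Need L⁵ ≥ 3 ÷ (1/39) = 117.
2⁵ = 32 < 117 ≤ 243 = 3⁵, so L = 3.

3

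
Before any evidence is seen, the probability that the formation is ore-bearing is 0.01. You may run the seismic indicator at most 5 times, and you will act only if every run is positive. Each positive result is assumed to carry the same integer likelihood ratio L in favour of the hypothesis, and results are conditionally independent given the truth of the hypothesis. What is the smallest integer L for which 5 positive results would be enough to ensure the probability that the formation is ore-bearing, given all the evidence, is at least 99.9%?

10

Prior odds = 0.01/0.99 = 1/99.
Target odds = 0.999/0.001 = 999.
Need L⁵ ≥ 999 ÷ (1/99) = 98901.
9⁵ = 59049 < 98901 ≤ 100000 = 10⁵, so L = 10.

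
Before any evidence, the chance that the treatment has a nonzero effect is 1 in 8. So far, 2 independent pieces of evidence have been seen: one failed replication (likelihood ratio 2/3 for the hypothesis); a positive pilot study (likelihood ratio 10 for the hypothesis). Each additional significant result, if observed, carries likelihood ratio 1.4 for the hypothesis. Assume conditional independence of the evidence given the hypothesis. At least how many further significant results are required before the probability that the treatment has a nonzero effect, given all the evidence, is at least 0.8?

5

Prior odds = 0.125/0.875 = 1/7.
Combined Bayes factor of the evidence already in hand = (2/3) × 10 = 20/3.
Odds after that evidence = (1/7) × 20/3 = 20/21.
Target odds = 0.8/0.2 = 4.
Need 1.4ⁿ ≥ 4 ÷ (20/21) = 4.2.
1.4⁴ = 3.8416 falls short of 4.2 but 1.4⁵ = 5.37824 reaches it, so n = 5.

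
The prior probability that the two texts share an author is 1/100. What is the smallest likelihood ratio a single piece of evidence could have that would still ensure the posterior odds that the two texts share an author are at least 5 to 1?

Prior odds = 0.01/0.99 = 1/99.
Target odds = 5.
Required Bayes factor = 5 ÷ (1/99) = 495.

495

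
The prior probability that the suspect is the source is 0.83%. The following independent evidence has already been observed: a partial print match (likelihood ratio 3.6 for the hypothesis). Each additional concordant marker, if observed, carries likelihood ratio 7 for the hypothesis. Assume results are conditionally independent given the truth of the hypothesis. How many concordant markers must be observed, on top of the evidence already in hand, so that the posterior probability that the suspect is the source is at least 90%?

Prior odds = 0.0083/0.9917 = 83/9917.
Bayes factor of the evidence already in hand = 3.6.
Odds after that evidence = (83/9917) × 3.6 = 1494/49585.
Target odds = 0.9/0.1 = 9.
Need 7ⁿ ≥ 9 ÷ (1494/49585) = 49585/166.
7² = 49 falls short of 49585/166 but 7³ = 343 reaches it, so n = 3.

3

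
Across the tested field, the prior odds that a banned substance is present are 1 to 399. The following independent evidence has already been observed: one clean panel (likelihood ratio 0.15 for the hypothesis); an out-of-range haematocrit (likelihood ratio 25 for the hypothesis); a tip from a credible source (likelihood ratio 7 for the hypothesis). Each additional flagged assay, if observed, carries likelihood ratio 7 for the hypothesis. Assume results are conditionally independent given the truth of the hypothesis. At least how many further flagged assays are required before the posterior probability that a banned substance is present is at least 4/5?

Prior odds = 1/399.
Combined Bayes factor of the evidence already in hand = 0.15 × 25 × 7 = 26.25.
Odds after that evidence = (1/399) × 26.25 = 5/76.
Target odds = 0.8/0.2 = 4.
Need 7ⁿ ≥ 4 ÷ (5/76) = 60.8.
7² = 49 falls short of 60.8 but 7³ = 343 reaches it, so n = 3.

3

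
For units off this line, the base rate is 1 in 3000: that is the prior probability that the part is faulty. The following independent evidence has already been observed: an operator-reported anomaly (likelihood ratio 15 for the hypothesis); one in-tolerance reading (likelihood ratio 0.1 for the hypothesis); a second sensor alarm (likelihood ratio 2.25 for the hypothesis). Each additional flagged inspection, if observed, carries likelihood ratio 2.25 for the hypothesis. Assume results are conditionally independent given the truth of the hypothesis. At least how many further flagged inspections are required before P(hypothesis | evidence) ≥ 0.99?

Prior odds = (1/3000)/(2999/3000) = 1/2999.
Combined Bayes factor of the evidence already in hand = 15 × 0.1 × 2.25 = 3.375.
Odds after that evidence = (1/2999) × 3.375 = 27/23992.
Target odds = 0.99/0.01 = 99.
Need 2.25ⁿ ≥ 99 ÷ (27/23992) = 263912/3.
2.25¹⁴ ≈85222.7 falls short of 263912/3 but 2.25¹⁵ ≈191751 reaches it, so n = 15.

15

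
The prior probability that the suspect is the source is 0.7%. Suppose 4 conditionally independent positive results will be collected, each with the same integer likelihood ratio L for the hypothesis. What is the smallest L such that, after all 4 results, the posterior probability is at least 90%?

6

Prior odds = 0.007/0.993 = 7/993.
Target odds = 0.9/0.1 = 9.
Need L⁴ ≥ 9 ÷ (7/993) = 8937/7.
5⁴ = 625 < 8937/7 ≤ 1296 = 6⁴, so L = 6.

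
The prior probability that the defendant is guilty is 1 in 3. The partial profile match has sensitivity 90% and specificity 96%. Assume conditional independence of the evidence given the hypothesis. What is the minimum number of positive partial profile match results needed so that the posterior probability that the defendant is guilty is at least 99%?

Prior odds = (1/3)/(2/3) = 0.5.
False-positive rate = 1 − 0.96 = 0.04; likelihood ratio of a positive = 0.9/0.04 = 22.5.
Target posterior odds = 0.99/0.01 = 99.
Need 0.5 × 22.5ⁿ ≥ 99, i.e. 22.5ⁿ ≥ 198.
22.5¹ = 22.5 falls short of 198 but 22.5² = 506.25 reaches it, so n = 2.

2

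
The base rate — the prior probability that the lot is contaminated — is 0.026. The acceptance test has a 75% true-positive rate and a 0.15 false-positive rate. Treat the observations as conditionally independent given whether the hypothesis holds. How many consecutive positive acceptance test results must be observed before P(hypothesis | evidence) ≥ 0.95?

Prior odds = 0.026/0.974 = 13/487.
Likelihood ratio of a positive result = 0.75/0.15 = 5.
Target posterior odds = 0.95/0.05 = 19.
Need (13/487) × 5ⁿ ≥ 19, i.e. 5ⁿ ≥ 9253/13.
5⁴ = 625 falls short of 9253/13 but 5⁵ = 3125 reaches it, so n = 5.

5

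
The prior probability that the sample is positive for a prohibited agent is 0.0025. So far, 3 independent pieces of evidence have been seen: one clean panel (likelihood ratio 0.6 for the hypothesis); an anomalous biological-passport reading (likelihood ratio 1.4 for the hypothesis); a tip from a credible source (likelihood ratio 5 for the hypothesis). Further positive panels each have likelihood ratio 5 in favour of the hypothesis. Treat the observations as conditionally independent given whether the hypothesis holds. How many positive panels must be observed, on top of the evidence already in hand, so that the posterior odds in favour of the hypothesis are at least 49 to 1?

6

Prior odds = 0.0025/0.9975 = 1/399.
Combined Bayes factor of the evidence already in hand = 0.6 × 1.4 × 5 = 4.2.
Odds after that evidence = (1/399) × 4.2 = 1/95.
Target odds = 49.
Need 5ⁿ ≥ 49 ÷ (1/95) = 4655.
5⁵ = 3125 falls short of 4655 but 5⁶ = 15625 reaches it, so n = 6.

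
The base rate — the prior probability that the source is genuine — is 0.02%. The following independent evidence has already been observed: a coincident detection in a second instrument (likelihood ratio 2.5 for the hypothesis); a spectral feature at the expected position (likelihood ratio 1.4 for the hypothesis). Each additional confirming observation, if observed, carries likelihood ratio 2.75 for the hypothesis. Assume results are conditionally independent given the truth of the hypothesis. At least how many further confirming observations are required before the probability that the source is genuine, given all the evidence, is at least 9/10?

10

Prior odds = 0.0002/0.9998 = 1/4999.
Combined Bayes factor of the evidence already in hand = 2.5 × 1.4 = 3.5.
Odds after that evidence = (1/4999) × 3.5 = 7/9998.
Target odds = 0.9/0.1 = 9.
Need 2.75ⁿ ≥ 9 ÷ (7/9998) = 89982/7.
2.75⁹ ≈8994.86 falls short of 89982/7 but 2.75¹⁰ ≈24735.9 reaches it, so n = 10.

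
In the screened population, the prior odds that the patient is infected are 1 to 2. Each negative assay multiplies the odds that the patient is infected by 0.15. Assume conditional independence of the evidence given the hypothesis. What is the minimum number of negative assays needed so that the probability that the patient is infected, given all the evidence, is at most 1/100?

3

Prior odds = 0.5.
Likelihood ratio per negative assay = 0.15.
Target posterior odds = 0.01/0.99 = 1/99.
Require 0.15ⁿ ≤ 1/99 ÷ 0.5 = 2/99.
0.15² = 0.0225 is still above 2/99 but 0.15³ = 0.003375 is at or below it, so n = 3.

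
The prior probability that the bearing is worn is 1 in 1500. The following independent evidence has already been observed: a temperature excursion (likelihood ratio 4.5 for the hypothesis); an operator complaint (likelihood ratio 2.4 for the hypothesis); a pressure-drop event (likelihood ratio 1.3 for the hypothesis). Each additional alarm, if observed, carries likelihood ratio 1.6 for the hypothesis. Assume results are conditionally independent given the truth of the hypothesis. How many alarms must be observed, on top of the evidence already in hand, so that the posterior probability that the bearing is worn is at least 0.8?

13

Prior odds = (1/1500)/(1499/1500) = 1/1499.
Combined Bayes factor of the evidence already in hand = 4.5 × 2.4 × 1.3 = 14.04.
Odds after that evidence = (1/1499) × 14.04 = 351/37475.
Target odds = 0.8/0.2 = 4.
Need 1.6ⁿ ≥ 4 ÷ (351/37475) = 149900/351.
1.6¹² ≈281.475 falls short of 149900/351 but 1.6¹³ ≈450.36 reaches it, so n = 13.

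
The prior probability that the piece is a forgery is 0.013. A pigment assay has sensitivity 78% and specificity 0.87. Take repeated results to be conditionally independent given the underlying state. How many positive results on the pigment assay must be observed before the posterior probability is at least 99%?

5

Prior odds: 0.013 ÷ 0.987 = 13/987.
False-positive rate = 1 − 0.87 = 0.13; likelihood ratio of a positive = 0.78/0.13 = 6.
Target posterior odds = 0.99/0.01 = 99.
Need (13/987) × 6ⁿ ≥ 99, i.e. 6ⁿ ≥ 97713/13.
6⁴ = 1296 falls short of 97713/13 but 6⁵ = 7776 reaches it, so n = 5.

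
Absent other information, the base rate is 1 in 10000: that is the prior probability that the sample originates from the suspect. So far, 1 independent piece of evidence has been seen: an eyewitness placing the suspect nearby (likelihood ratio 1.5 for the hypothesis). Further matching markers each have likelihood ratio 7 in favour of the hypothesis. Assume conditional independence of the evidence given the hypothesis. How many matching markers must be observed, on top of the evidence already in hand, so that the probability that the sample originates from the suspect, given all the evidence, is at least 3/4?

Prior odds = 0.0001/0.9999 = 1/9999.
Bayes factor of the evidence already in hand = 1.5.
Odds after that evidence = (1/9999) × 1.5 = 1/6666.
Target odds = 0.75/0.25 = 3.
Need 7ⁿ ≥ 3 ÷ (1/6666) = 19998.
7⁵ = 16807 falls short of 19998 but 7⁶ = 117649 reaches it, so n = 6.

6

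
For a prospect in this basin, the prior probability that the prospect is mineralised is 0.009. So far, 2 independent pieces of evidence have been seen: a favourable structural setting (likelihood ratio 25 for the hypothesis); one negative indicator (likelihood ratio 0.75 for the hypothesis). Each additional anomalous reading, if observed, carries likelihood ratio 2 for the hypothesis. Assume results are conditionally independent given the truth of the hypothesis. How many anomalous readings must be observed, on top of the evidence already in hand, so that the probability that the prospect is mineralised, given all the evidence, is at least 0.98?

9

Prior odds = 0.009/0.991 = 9/991.
Combined Bayes factor of the evidence already in hand = 25 × 0.75 = 18.75.
Odds after that evidence = (9/991) × 18.75 = 675/3964.
Target odds = 0.98/0.02 = 49.
Need 2ⁿ ≥ 49 ÷ (675/3964) = 194236/675.
2⁸ = 256 falls short of 194236/675 but 2⁹ = 512 reaches it, so n = 9.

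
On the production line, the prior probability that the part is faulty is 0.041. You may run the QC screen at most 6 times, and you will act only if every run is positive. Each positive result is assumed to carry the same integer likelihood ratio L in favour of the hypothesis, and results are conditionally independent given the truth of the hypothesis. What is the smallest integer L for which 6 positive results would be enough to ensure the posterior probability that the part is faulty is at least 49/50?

Prior odds = 0.041/0.959 = 41/959.
Target odds = 0.98/0.02 = 49.
Need L⁶ ≥ 49 ÷ (41/959) = 46991/41.
3⁶ = 729 < 46991/41 ≤ 4096 = 4⁶, so L = 4.

4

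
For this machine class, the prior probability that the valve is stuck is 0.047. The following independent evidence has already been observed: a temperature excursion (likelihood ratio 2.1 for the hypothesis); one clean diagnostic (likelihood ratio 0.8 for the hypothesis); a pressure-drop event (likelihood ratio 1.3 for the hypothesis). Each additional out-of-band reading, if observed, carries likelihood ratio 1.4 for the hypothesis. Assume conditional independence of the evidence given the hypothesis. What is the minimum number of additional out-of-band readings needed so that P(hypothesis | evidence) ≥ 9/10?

14

Prior odds = 0.047/0.953 = 47/953.
Combined Bayes factor of the evidence already in hand = 2.1 × 0.8 × 1.3 = 2.184.
Odds after that evidence = (47/953) × 2.184 = 12831/119125.
Target odds = 0.9/0.1 = 9.
Need 1.4ⁿ ≥ 9 ÷ (12831/119125) = 357375/4277.
1.4¹³ ≈79.3715 falls short of 357375/4277 but 1.4¹⁴ ≈111.12 reaches it, so n = 14.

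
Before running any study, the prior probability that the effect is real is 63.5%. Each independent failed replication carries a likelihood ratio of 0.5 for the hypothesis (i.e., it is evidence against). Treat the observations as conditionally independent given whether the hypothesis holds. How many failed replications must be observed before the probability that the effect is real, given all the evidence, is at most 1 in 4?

Prior odds: 0.635 ÷ 0.365 = 127/73.
Likelihood ratio per failed replication = 0.5.
Target posterior odds = 0.25/0.75 = 1/3.
Need (127/73) × 0.5ⁿ ≤ 1/3, i.e. 0.5ⁿ ≤ 73/381.
0.5² = 0.25 is still above 73/381 but 0.5³ = 0.125 is at or below it, so n = 3.

3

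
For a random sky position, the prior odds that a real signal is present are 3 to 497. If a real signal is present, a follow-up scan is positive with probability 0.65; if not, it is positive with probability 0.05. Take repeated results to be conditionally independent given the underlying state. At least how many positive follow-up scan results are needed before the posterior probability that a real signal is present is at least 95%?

4

Prior odds = 3/497.
Likelihood ratio of a positive = 0.65/0.05 = 13.
Target odds: 0.95 ÷ 0.05 = 19.
Require 13ⁿ ≥ 19 ÷ (3/497) = 9443/3.
13³ = 2197 falls short of 9443/3 but 13⁴ = 28561 reaches it, so n = 4.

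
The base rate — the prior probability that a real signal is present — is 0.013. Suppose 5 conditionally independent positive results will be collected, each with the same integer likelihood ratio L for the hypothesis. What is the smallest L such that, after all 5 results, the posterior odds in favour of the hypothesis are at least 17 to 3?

Prior odds = 0.013/0.987 = 13/987.
Target odds = 17/3.
Need L⁵ ≥ 17/3 ÷ (13/987) = 5593/13.
3⁵ = 243 < 5593/13 ≤ 1024 = 4⁵, so L = 4.

4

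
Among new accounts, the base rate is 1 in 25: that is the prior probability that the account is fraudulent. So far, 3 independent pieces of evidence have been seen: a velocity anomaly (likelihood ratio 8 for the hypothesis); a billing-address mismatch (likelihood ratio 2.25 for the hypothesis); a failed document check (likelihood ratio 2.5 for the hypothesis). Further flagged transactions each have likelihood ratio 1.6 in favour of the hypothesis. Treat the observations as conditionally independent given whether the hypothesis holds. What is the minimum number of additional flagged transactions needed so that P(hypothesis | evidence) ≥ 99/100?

Prior odds = 0.04/0.96 = 1/24.
Combined Bayes factor of the evidence already in hand = 8 × 2.25 × 2.5 = 45.
Odds after that evidence = (1/24) × 45 = 1.875.
Target odds = 0.99/0.01 = 99.
Need 1.6ⁿ ≥ 99 ÷ 1.875 = 52.8.
1.6⁸ = 16777216/390625 falls short of 52.8 but 1.6⁹ = 134217728/1953125 reaches it, so n = 9.

9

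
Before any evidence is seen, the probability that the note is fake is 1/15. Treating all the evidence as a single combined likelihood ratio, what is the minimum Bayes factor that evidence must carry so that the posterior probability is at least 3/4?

Prior odds = (1/15)/(14/15) = 1/14.
Target odds = 0.75/0.25 = 3.
Required Bayes factor = 3 ÷ (1/14) = 42.

42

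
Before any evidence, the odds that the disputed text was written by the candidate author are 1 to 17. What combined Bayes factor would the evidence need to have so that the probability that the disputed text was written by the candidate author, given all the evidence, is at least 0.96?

408

Prior odds = 1/17.
Target odds = 0.96/0.04 = 24.
Required Bayes factor = 24 ÷ (1/17) = 408.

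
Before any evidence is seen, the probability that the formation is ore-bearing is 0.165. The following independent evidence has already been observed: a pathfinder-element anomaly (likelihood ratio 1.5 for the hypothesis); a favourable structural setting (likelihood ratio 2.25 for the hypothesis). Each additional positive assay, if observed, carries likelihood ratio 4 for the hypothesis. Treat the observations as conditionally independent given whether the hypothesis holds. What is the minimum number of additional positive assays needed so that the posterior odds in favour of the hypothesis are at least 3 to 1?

2

Prior odds = 0.165/0.835 = 33/167.
Combined Bayes factor of the evidence already in hand = 1.5 × 2.25 = 3.375.
Odds after that evidence = (33/167) × 3.375 = 891/1336.
Target odds = 3.
Need 4ⁿ ≥ 3 ÷ (891/1336) = 1336/297.
4¹ = 4 falls short of 1336/297 but 4² = 16 reaches it, so n = 2.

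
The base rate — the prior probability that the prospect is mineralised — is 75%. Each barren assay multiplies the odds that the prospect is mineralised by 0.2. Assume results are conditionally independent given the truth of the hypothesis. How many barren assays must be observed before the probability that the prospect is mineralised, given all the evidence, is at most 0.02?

4

Prior odds = 0.75/0.25 = 3.
Likelihood ratio per barren assay = 0.2.
Target odds: 0.02 ÷ 0.98 = 1/49.
Need 3 × 0.2ⁿ ≤ 1/49, i.e. 0.2ⁿ ≤ 1/147.
0.2³ = 0.008 is still above 1/147 but 0.2⁴ = 0.0016 is at or below it, so n = 4.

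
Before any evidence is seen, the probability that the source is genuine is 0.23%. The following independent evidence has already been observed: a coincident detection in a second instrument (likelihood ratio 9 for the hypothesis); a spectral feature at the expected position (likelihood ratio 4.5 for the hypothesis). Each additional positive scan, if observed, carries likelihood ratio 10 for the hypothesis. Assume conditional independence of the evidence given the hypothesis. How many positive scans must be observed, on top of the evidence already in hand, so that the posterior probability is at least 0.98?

3

Prior odds = 0.0023/0.9977 = 23/9977.
Combined Bayes factor of the evidence already in hand = 9 × 4.5 = 40.5.
Odds after that evidence = (23/9977) × 40.5 = 1863/19954.
Target odds = 0.98/0.02 = 49.
Need 10ⁿ ≥ 49 ÷ (1863/19954) = 977746/1863.
10² = 100 falls short of 977746/1863 but 10³ = 1000 reaches it, so n = 3.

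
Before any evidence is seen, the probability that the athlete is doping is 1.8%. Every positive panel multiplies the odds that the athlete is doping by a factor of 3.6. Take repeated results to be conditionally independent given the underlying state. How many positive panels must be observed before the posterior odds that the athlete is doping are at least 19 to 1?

Prior odds: 0.018 ÷ 0.982 = 9/491.
Likelihood ratio per positive panel = 3.6.
Target odds = 19.
Require 3.6ⁿ ≥ 19 ÷ (9/491) = 9329/9.
3.6⁵ = 604.66176 falls short of 9329/9 but 3.6⁶ = 34012224/15625 reaches it, so n = 6.

6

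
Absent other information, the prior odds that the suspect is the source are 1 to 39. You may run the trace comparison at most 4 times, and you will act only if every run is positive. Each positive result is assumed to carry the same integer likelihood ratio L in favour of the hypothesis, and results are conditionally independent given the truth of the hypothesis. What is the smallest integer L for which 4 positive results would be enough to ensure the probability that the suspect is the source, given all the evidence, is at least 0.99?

Prior odds = 1/39.
Target odds = 0.99/0.01 = 99.
Need L⁴ ≥ 99 ÷ (1/39) = 3861.
7⁴ = 2401 < 3861 ≤ 4096 = 8⁴, so L = 8.

8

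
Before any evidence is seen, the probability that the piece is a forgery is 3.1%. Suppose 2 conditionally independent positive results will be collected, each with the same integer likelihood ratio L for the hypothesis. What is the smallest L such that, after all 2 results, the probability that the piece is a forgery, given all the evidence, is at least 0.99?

56

Prior odds = 0.031/0.969 = 31/969.
Target odds = 0.99/0.01 = 99.
Need L² ≥ 99 ÷ (31/969) = 95931/31.
55² = 3025 < 95931/31 ≤ 3136 = 56², so L = 56.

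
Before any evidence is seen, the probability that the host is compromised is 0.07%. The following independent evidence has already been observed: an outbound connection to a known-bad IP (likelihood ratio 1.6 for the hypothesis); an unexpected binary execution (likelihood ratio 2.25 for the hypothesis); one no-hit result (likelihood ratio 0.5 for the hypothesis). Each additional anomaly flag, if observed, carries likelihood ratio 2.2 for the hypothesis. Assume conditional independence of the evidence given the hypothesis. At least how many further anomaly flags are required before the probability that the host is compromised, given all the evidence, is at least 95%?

13

Prior odds = 0.0007/0.9993 = 7/9993.
Combined Bayes factor of the evidence already in hand = 1.6 × 2.25 × 0.5 = 1.8.
Odds after that evidence = (7/9993) × 1.8 = 21/16655.
Target odds = 0.95/0.05 = 19.
Need 2.2ⁿ ≥ 19 ÷ (21/16655) = 316445/21.
2.2¹² ≈12855 falls short of 316445/21 but 2.2¹³ ≈28281 reaches it, so n = 13.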